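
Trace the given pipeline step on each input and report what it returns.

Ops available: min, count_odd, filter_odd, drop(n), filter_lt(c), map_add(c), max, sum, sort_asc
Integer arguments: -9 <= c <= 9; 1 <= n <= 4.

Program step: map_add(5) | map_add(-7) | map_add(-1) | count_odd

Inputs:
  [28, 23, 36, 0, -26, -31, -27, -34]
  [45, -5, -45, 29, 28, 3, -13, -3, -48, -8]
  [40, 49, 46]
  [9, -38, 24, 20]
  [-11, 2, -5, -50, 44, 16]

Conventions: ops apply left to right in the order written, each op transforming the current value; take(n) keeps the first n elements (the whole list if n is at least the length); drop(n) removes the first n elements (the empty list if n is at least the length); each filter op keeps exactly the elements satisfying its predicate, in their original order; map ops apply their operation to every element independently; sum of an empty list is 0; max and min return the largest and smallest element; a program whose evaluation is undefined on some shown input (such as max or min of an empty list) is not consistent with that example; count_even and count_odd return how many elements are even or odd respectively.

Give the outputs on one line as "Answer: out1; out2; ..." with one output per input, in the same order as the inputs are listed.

Execution, op by op:
  [28, 23, 36, 0, -26, -31, -27, -34] -> [33, 28, 41, 5, -21, -26, -22, -29] -> [26, 21, 34, -2, -28, -33, -29, -36] -> [25, 20, 33, -3, -29, -34, -30, -37] -> 5
  [45, -5, -45, 29, 28, 3, -13, -3, -48, -8] -> [50, 0, -40, 34, 33, 8, -8, 2, -43, -3] -> [43, -7, -47, 27, 26, 1, -15, -5, -50, -10] -> [42, -8, -48, 26, 25, 0, -16, -6, -51, -11] -> 3
  [40, 49, 46] -> [45, 54, 51] -> [38, 47, 44] -> [37, 46, 43] -> 2
  [9, -38, 24, 20] -> [14, -33, 29, 25] -> [7, -40, 22, 18] -> [6, -41, 21, 17] -> 3
  [-11, 2, -5, -50, 44, 16] -> [-6, 7, 0, -45, 49, 21] -> [-13, 0, -7, -52, 42, 14] -> [-14, -1, -8, -53, 41, 13] -> 4

5; 3; 2; 3; 4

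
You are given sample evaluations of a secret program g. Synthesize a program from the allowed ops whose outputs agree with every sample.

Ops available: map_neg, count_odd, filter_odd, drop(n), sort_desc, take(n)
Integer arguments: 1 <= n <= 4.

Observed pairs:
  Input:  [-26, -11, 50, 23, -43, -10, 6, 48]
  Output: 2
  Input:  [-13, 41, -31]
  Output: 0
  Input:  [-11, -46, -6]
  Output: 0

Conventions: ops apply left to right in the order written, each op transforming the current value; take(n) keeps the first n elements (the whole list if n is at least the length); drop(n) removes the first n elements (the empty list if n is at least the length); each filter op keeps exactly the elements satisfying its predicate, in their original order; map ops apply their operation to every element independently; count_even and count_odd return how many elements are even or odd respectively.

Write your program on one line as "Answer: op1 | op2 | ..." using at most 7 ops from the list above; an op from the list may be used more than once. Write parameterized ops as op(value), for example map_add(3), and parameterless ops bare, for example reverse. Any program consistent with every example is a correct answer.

sort_desc | map_neg | drop(3) | drop(1) | filter_odd | count_odd

Check, running the answer program on each example:
  [-26, -11, 50, 23, -43, -10, 6, 48] -> [50, 48, 23, 6, -10, -11, -26, -43] -> [-50, -48, -23, -6, 10, 11, 26, 43] -> [-6, 10, 11, 26, 43] -> [10, 11, 26, 43] -> [11, 43] -> 2
  [-13, 41, -31] -> [41, -13, -31] -> [-41, 13, 31] -> [] -> [] -> [] -> 0
  [-11, -46, -6] -> [-6, -11, -46] -> [6, 11, 46] -> [] -> [] -> [] -> 0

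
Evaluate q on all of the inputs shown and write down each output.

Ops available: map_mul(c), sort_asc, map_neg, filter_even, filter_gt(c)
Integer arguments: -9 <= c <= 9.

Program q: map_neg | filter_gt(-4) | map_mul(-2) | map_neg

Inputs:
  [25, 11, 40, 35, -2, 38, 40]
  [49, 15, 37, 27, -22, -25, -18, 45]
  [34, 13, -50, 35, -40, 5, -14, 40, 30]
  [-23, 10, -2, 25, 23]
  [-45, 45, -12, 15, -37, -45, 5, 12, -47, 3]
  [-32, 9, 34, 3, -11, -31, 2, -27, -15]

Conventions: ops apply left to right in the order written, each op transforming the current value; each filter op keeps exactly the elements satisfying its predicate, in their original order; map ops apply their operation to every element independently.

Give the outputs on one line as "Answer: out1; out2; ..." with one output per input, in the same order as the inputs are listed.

[4]; [44, 50, 36]; [100, 80, 28]; [46, 4]; [90, 24, 74, 90, 94, -6]; [64, -6, 22, 62, -4, 54, 30]

Execution, op by op:
  [25, 11, 40, 35, -2, 38, 40] -> [-25, -11, -40, -35, 2, -38, -40] -> [2] -> [-4] -> [4]
  [49, 15, 37, 27, -22, -25, -18, 45] -> [-49, -15, -37, -27, 22, 25, 18, -45] -> [22, 25, 18] -> [-44, -50, -36] -> [44, 50, 36]
  [34, 13, -50, 35, -40, 5, -14, 40, 30] -> [-34, -13, 50, -35, 40, -5, 14, -40, -30] -> [50, 40, 14] -> [-100, -80, -28] -> [100, 80, 28]
  [-23, 10, -2, 25, 23] -> [23, -10, 2, -25, -23] -> [23, 2] -> [-46, -4] -> [46, 4]
  [-45, 45, -12, 15, -37, -45, 5, 12, -47, 3] -> [45, -45, 12, -15, 37, 45, -5, -12, 47, -3] -> [45, 12, 37, 45, 47, -3] -> [-90, -24, -74, -90, -94, 6] -> [90, 24, 74, 90, 94, -6]
  [-32, 9, 34, 3, -11, -31, 2, -27, -15] -> [32, -9, -34, -3, 11, 31, -2, 27, 15] -> [32, -3, 11, 31, -2, 27, 15] -> [-64, 6, -22, -62, 4, -54, -30] -> [64, -6, 22, 62, -4, 54, 30]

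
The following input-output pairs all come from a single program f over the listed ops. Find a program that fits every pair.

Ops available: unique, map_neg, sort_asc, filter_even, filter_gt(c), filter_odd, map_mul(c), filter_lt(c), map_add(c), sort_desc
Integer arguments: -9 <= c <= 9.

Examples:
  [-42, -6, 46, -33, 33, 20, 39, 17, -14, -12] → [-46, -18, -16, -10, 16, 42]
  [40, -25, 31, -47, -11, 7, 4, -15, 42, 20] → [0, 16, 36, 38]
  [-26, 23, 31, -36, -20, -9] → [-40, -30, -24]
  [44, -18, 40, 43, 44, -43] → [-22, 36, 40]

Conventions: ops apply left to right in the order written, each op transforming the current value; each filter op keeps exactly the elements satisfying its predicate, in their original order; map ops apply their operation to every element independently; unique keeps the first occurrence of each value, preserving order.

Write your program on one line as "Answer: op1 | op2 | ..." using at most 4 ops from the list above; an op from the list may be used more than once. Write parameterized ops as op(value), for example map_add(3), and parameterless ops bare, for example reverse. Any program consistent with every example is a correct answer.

sort_asc | map_add(-4) | unique | filter_even

Check, running the answer program on each example:
  [-42, -6, 46, -33, 33, 20, 39, 17, -14, -12] -> [-42, -33, -14, -12, -6, 17, 20, 33, 39, 46] -> [-46, -37, -18, -16, -10, 13, 16, 29, 35, 42] -> [-46, -37, -18, -16, -10, 13, 16, 29, 35, 42] -> [-46, -18, -16, -10, 16, 42]
  [40, -25, 31, -47, -11, 7, 4, -15, 42, 20] -> [-47, -25, -15, -11, 4, 7, 20, 31, 40, 42] -> [-51, -29, -19, -15, 0, 3, 16, 27, 36, 38] -> [-51, -29, -19, -15, 0, 3, 16, 27, 36, 38] -> [0, 16, 36, 38]
  [-26, 23, 31, -36, -20, -9] -> [-36, -26, -20, -9, 23, 31] -> [-40, -30, -24, -13, 19, 27] -> [-40, -30, -24, -13, 19, 27] -> [-40, -30, -24]
  [44, -18, 40, 43, 44, -43] -> [-43, -18, 40, 43, 44, 44] -> [-47, -22, 36, 39, 40, 40] -> [-47, -22, 36, 39, 40] -> [-22, 36, 40]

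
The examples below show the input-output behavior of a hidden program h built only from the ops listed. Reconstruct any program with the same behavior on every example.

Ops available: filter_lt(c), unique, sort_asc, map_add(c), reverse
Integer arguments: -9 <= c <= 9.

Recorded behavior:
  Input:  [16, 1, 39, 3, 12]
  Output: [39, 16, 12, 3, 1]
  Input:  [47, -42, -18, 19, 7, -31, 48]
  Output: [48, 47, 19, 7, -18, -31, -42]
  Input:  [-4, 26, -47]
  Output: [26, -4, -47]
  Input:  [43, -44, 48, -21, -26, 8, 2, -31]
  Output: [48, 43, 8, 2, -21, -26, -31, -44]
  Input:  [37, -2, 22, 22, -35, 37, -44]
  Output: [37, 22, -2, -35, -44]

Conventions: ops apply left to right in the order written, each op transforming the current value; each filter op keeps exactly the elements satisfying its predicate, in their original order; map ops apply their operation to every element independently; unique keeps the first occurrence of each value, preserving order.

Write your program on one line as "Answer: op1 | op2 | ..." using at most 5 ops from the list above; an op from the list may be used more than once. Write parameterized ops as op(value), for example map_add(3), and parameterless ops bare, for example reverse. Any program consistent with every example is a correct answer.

reverse | unique | sort_asc | reverse

Check, running the answer program on each example:
  [16, 1, 39, 3, 12] -> [12, 3, 39, 1, 16] -> [12, 3, 39, 1, 16] -> [1, 3, 12, 16, 39] -> [39, 16, 12, 3, 1]
  [47, -42, -18, 19, 7, -31, 48] -> [48, -31, 7, 19, -18, -42, 47] -> [48, -31, 7, 19, -18, -42, 47] -> [-42, -31, -18, 7, 19, 47, 48] -> [48, 47, 19, 7, -18, -31, -42]
  [-4, 26, -47] -> [-47, 26, -4] -> [-47, 26, -4] -> [-47, -4, 26] -> [26, -4, -47]
  [43, -44, 48, -21, -26, 8, 2, -31] -> [-31, 2, 8, -26, -21, 48, -44, 43] -> [-31, 2, 8, -26, -21, 48, -44, 43] -> [-44, -31, -26, -21, 2, 8, 43, 48] -> [48, 43, 8, 2, -21, -26, -31, -44]
  [37, -2, 22, 22, -35, 37, -44] -> [-44, 37, -35, 22, 22, -2, 37] -> [-44, 37, -35, 22, -2] -> [-44, -35, -2, 22, 37] -> [37, 22, -2, -35, -44]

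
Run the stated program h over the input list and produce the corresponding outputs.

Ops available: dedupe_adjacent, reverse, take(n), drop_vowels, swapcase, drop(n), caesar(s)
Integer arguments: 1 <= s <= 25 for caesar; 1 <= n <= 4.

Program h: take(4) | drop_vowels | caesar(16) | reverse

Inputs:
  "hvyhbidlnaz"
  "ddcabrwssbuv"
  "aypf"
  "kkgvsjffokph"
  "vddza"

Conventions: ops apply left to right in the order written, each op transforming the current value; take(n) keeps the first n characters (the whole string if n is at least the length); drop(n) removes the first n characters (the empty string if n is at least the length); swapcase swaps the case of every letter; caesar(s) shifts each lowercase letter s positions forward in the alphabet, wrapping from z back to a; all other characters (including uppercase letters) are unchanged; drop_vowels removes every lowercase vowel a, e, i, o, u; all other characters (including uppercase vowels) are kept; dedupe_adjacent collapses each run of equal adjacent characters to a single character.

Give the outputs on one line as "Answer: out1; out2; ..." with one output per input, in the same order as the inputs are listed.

Execution, op by op:
  "hvyhbidlnaz" -> "hvyh" -> "hvyh" -> "xlox" -> "xolx"
  "ddcabrwssbuv" -> "ddca" -> "ddc" -> "tts" -> "stt"
  "aypf" -> "aypf" -> "ypf" -> "ofv" -> "vfo"
  "kkgvsjffokph" -> "kkgv" -> "kkgv" -> "aawl" -> "lwaa"
  "vddza" -> "vddz" -> "vddz" -> "lttp" -> "pttl"

"xolx"; "stt"; "vfo"; "lwaa"; "pttl"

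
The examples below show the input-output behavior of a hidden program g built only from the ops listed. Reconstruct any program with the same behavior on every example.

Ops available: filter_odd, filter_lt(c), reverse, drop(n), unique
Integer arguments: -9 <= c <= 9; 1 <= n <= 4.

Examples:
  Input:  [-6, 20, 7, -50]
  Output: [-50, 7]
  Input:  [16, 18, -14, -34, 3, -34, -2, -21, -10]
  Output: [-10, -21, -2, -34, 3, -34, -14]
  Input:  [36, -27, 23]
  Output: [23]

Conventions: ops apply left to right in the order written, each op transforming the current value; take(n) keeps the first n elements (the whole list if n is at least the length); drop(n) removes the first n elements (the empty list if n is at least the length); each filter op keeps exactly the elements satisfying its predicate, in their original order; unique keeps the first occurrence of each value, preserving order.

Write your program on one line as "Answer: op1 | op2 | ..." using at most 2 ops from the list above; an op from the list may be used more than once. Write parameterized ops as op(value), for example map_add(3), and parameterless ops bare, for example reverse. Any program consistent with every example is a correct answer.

drop(2) | reverse

Check, running the answer program on each example:
  [-6, 20, 7, -50] -> [7, -50] -> [-50, 7]
  [16, 18, -14, -34, 3, -34, -2, -21, -10] -> [-14, -34, 3, -34, -2, -21, -10] -> [-10, -21, -2, -34, 3, -34, -14]
  [36, -27, 23] -> [23] -> [23]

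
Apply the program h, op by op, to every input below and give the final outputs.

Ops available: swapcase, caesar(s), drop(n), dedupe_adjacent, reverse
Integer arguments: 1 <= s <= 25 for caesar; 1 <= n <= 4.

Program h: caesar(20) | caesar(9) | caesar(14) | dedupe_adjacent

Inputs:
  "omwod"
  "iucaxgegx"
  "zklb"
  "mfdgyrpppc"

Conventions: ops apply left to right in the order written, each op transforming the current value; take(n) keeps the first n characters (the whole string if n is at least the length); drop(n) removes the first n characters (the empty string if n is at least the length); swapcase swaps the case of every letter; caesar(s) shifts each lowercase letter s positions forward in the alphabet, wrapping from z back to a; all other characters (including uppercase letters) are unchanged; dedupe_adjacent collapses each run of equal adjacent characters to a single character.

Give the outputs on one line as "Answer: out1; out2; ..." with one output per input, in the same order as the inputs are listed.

Execution, op by op:
  "omwod" -> "igqix" -> "rpzrg" -> "fdnfu" -> "fdnfu"
  "iucaxgegx" -> "cowurayar" -> "lxfdajhja" -> "zltroxvxo" -> "zltroxvxo"
  "zklb" -> "tefv" -> "cnoe" -> "qbcs" -> "qbcs"
  "mfdgyrpppc" -> "gzxasljjjw" -> "pigjbusssf" -> "dwuxpigggt" -> "dwuxpigt"

"fdnfu"; "zltroxvxo"; "qbcs"; "dwuxpigt"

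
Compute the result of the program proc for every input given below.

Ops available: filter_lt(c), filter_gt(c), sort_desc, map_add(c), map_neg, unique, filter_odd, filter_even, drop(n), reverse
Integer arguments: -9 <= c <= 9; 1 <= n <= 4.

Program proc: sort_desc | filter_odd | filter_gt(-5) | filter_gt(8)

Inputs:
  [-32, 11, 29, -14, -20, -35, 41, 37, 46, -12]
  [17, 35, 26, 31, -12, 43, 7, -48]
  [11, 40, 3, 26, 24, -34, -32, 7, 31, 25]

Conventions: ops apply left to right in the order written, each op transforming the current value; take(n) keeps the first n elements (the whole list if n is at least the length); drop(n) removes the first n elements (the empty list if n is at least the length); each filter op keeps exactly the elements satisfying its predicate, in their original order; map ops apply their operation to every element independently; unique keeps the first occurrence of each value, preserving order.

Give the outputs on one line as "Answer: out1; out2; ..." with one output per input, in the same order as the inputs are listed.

[41, 37, 29, 11]; [43, 35, 31, 17]; [31, 25, 11]

Execution, op by op:
  [-32, 11, 29, -14, -20, -35, 41, 37, 46, -12] -> [46, 41, 37, 29, 11, -12, -14, -20, -32, -35] -> [41, 37, 29, 11, -35] -> [41, 37, 29, 11] -> [41, 37, 29, 11]
  [17, 35, 26, 31, -12, 43, 7, -48] -> [43, 35, 31, 26, 17, 7, -12, -48] -> [43, 35, 31, 17, 7] -> [43, 35, 31, 17, 7] -> [43, 35, 31, 17]
  [11, 40, 3, 26, 24, -34, -32, 7, 31, 25] -> [40, 31, 26, 25, 24, 11, 7, 3, -32, -34] -> [31, 25, 11, 7, 3] -> [31, 25, 11, 7, 3] -> [31, 25, 11]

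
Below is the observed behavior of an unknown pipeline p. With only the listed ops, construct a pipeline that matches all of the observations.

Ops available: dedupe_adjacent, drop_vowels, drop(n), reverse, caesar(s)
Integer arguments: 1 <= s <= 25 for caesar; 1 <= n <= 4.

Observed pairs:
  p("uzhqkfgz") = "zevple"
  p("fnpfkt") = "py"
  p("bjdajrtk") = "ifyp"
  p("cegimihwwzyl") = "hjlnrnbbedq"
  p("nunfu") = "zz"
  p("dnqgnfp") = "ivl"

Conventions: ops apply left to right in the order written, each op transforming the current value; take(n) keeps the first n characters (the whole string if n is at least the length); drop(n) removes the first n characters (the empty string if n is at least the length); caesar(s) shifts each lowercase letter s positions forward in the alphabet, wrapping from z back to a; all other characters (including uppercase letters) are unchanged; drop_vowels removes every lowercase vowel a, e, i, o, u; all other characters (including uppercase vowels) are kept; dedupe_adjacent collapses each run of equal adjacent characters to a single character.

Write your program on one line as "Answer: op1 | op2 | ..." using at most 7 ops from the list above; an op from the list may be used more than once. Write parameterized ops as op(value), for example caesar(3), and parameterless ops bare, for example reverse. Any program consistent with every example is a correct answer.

caesar(13) | drop_vowels | caesar(23) | caesar(15) | drop_vowels | caesar(6)

Check, running the answer program on each example:
  "uzhqkfgz" -> "hmudxstm" -> "hmdxstm" -> "ejaupqj" -> "typjefy" -> "typjfy" -> "zevple"
  "fnpfkt" -> "sacsxg" -> "scsxg" -> "pzpud" -> "eoejs" -> "js" -> "py"
  "bjdajrtk" -> "owqnwegx" -> "wqnwgx" -> "tnktdu" -> "iczisj" -> "czsj" -> "ifyp"
  "cegimihwwzyl" -> "prtvzvujjmly" -> "prtvzvjjmly" -> "moqswsggjiv" -> "bdfhlhvvyxk" -> "bdfhlhvvyxk" -> "hjlnrnbbedq"
  "nunfu" -> "ahash" -> "hsh" -> "epe" -> "tet" -> "tt" -> "zz"
  "dnqgnfp" -> "qadtasc" -> "qdtsc" -> "naqpz" -> "cpfeo" -> "cpf" -> "ivl"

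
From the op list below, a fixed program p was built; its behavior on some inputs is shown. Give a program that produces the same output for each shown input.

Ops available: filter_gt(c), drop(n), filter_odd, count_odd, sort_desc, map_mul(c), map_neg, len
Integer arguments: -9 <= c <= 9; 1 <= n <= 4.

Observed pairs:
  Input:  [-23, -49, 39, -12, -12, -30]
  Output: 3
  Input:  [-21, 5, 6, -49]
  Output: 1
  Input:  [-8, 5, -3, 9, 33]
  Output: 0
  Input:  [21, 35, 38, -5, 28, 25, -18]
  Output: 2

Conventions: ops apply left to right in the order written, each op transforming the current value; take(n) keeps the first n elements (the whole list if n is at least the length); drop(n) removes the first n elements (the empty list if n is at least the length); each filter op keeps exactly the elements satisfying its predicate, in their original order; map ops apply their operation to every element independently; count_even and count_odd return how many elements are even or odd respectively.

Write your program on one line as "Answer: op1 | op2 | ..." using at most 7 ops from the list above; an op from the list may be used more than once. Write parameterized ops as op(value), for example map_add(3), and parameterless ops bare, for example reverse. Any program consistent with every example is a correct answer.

map_mul(-8) | drop(3) | map_mul(-8) | map_neg | filter_gt(-6) | len

Check, running the answer program on each example:
  [-23, -49, 39, -12, -12, -30] -> [184, 392, -312, 96, 96, 240] -> [96, 96, 240] -> [-768, -768, -1920] -> [768, 768, 1920] -> [768, 768, 1920] -> 3
  [-21, 5, 6, -49] -> [168, -40, -48, 392] -> [392] -> [-3136] -> [3136] -> [3136] -> 1
  [-8, 5, -3, 9, 33] -> [64, -40, 24, -72, -264] -> [-72, -264] -> [576, 2112] -> [-576, -2112] -> [] -> 0
  [21, 35, 38, -5, 28, 25, -18] -> [-168, -280, -304, 40, -224, -200, 144] -> [40, -224, -200, 144] -> [-320, 1792, 1600, -1152] -> [320, -1792, -1600, 1152] -> [320, 1152] -> 2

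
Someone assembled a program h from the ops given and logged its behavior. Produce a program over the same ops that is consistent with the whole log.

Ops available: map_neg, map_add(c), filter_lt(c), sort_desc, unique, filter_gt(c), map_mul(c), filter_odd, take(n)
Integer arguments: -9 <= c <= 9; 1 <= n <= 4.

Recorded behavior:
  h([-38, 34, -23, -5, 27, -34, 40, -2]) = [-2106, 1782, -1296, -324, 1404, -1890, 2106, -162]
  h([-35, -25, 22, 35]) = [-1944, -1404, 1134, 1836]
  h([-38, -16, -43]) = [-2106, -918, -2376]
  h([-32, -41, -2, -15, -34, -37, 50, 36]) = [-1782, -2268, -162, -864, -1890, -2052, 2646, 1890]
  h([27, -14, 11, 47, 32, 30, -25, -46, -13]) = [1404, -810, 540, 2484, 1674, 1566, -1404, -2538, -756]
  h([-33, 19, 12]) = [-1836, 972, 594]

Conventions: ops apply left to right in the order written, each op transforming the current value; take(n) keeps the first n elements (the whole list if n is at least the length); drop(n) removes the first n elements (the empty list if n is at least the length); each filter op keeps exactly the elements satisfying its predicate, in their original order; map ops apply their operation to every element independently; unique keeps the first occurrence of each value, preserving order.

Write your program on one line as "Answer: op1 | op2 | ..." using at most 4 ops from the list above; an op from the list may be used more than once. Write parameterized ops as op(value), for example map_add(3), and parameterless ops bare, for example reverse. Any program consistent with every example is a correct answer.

map_add(-1) | map_mul(-9) | map_mul(-6)

Check, running the answer program on each example:
  [-38, 34, -23, -5, 27, -34, 40, -2] -> [-39, 33, -24, -6, 26, -35, 39, -3] -> [351, -297, 216, 54, -234, 315, -351, 27] -> [-2106, 1782, -1296, -324, 1404, -1890, 2106, -162]
  [-35, -25, 22, 35] -> [-36, -26, 21, 34] -> [324, 234, -189, -306] -> [-1944, -1404, 1134, 1836]
  [-38, -16, -43] -> [-39, -17, -44] -> [351, 153, 396] -> [-2106, -918, -2376]
  [-32, -41, -2, -15, -34, -37, 50, 36] -> [-33, -42, -3, -16, -35, -38, 49, 35] -> [297, 378, 27, 144, 315, 342, -441, -315] -> [-1782, -2268, -162, -864, -1890, -2052, 2646, 1890]
  [27, -14, 11, 47, 32, 30, -25, -46, -13] -> [26, -15, 10, 46, 31, 29, -26, -47, -14] -> [-234, 135, -90, -414, -279, -261, 234, 423, 126] -> [1404, -810, 540, 2484, 1674, 1566, -1404, -2538, -756]
  [-33, 19, 12] -> [-34, 18, 11] -> [306, -162, -99] -> [-1836, 972, 594]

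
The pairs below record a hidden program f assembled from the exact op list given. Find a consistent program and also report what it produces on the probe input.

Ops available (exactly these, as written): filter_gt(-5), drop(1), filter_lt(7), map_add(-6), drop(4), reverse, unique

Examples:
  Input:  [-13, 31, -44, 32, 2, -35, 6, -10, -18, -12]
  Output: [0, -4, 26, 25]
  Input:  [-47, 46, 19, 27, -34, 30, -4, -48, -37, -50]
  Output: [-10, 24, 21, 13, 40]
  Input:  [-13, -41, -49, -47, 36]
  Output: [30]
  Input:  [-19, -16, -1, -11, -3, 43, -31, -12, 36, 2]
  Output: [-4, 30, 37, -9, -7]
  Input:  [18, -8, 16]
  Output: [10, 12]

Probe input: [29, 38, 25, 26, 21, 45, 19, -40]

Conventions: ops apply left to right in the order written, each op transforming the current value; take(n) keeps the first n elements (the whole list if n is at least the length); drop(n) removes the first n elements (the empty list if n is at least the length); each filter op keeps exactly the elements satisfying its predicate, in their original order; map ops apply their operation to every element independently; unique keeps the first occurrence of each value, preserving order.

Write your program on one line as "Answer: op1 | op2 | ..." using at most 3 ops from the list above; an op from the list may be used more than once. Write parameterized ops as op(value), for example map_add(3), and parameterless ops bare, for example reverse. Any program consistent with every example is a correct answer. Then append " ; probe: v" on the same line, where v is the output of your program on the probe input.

filter_gt(-5) | reverse | map_add(-6) ; probe: [13, 39, 15, 20, 19, 32, 23]

Check, running the answer program on each example:
  [-13, 31, -44, 32, 2, -35, 6, -10, -18, -12] -> [31, 32, 2, 6] -> [6, 2, 32, 31] -> [0, -4, 26, 25]
  [-47, 46, 19, 27, -34, 30, -4, -48, -37, -50] -> [46, 19, 27, 30, -4] -> [-4, 30, 27, 19, 46] -> [-10, 24, 21, 13, 40]
  [-13, -41, -49, -47, 36] -> [36] -> [36] -> [30]
  [-19, -16, -1, -11, -3, 43, -31, -12, 36, 2] -> [-1, -3, 43, 36, 2] -> [2, 36, 43, -3, -1] -> [-4, 30, 37, -9, -7]
  [18, -8, 16] -> [18, 16] -> [16, 18] -> [10, 12]
  probe: [29, 38, 25, 26, 21, 45, 19, -40] -> [29, 38, 25, 26, 21, 45, 19] -> [19, 45, 21, 26, 25, 38, 29] -> [13, 39, 15, 20, 19, 32, 23]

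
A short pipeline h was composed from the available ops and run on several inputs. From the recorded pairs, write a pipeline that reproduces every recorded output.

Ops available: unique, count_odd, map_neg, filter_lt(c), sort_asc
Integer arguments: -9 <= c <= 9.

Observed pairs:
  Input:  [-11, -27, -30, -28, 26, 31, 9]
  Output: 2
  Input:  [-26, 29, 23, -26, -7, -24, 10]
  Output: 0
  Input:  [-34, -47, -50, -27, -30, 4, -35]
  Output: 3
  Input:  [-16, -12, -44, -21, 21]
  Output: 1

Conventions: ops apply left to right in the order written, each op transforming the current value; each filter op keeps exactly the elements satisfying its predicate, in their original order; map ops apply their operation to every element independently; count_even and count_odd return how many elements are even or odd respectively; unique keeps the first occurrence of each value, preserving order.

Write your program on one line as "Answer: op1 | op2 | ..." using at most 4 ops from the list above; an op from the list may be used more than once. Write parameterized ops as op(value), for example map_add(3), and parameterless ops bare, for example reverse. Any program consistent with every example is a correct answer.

sort_asc | filter_lt(-9) | map_neg | count_odd

Check, running the answer program on each example:
  [-11, -27, -30, -28, 26, 31, 9] -> [-30, -28, -27, -11, 9, 26, 31] -> [-30, -28, -27, -11] -> [30, 28, 27, 11] -> 2
  [-26, 29, 23, -26, -7, -24, 10] -> [-26, -26, -24, -7, 10, 23, 29] -> [-26, -26, -24] -> [26, 26, 24] -> 0
  [-34, -47, -50, -27, -30, 4, -35] -> [-50, -47, -35, -34, -30, -27, 4] -> [-50, -47, -35, -34, -30, -27] -> [50, 47, 35, 34, 30, 27] -> 3
  [-16, -12, -44, -21, 21] -> [-44, -21, -16, -12, 21] -> [-44, -21, -16, -12] -> [44, 21, 16, 12] -> 1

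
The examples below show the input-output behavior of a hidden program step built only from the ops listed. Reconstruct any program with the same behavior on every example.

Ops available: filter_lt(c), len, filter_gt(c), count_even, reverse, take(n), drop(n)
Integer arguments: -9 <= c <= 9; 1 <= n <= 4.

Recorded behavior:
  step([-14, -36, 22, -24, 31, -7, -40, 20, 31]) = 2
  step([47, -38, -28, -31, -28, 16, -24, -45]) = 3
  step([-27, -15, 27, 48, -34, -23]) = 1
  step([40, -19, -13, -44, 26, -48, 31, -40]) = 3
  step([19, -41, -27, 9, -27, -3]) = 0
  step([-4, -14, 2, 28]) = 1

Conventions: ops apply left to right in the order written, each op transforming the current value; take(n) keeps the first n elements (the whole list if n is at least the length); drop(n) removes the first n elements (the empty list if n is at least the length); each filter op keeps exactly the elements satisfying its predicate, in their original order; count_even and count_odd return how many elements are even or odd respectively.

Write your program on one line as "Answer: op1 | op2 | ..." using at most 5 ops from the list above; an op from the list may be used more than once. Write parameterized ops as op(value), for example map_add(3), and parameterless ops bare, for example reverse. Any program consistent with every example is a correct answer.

drop(2) | filter_lt(6) | reverse | count_even

Check, running the answer program on each example:
  [-14, -36, 22, -24, 31, -7, -40, 20, 31] -> [22, -24, 31, -7, -40, 20, 31] -> [-24, -7, -40] -> [-40, -7, -24] -> 2
  [47, -38, -28, -31, -28, 16, -24, -45] -> [-28, -31, -28, 16, -24, -45] -> [-28, -31, -28, -24, -45] -> [-45, -24, -28, -31, -28] -> 3
  [-27, -15, 27, 48, -34, -23] -> [27, 48, -34, -23] -> [-34, -23] -> [-23, -34] -> 1
  [40, -19, -13, -44, 26, -48, 31, -40] -> [-13, -44, 26, -48, 31, -40] -> [-13, -44, -48, -40] -> [-40, -48, -44, -13] -> 3
  [19, -41, -27, 9, -27, -3] -> [-27, 9, -27, -3] -> [-27, -27, -3] -> [-3, -27, -27] -> 0
  [-4, -14, 2, 28] -> [2, 28] -> [2] -> [2] -> 1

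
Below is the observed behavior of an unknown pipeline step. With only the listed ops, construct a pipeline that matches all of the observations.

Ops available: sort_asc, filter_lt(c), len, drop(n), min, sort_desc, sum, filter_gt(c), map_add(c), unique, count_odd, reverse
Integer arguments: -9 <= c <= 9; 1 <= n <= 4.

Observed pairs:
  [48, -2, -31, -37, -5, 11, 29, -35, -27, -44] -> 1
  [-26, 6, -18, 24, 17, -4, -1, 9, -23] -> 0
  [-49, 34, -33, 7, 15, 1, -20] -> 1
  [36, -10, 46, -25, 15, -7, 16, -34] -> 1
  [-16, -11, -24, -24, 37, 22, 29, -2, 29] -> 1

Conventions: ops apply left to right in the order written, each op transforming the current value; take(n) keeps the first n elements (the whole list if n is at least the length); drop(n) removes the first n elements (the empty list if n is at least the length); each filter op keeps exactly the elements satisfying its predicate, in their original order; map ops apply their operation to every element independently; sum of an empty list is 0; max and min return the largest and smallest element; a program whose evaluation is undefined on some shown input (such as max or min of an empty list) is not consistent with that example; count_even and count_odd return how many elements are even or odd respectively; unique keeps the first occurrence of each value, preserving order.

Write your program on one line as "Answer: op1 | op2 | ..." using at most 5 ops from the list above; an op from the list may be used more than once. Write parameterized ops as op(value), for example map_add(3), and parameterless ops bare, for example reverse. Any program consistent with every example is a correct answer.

drop(3) | filter_lt(-5) | map_add(-9) | count_odd

Check, running the answer program on each example:
  [48, -2, -31, -37, -5, 11, 29, -35, -27, -44] -> [-37, -5, 11, 29, -35, -27, -44] -> [-37, -35, -27, -44] -> [-46, -44, -36, -53] -> 1
  [-26, 6, -18, 24, 17, -4, -1, 9, -23] -> [24, 17, -4, -1, 9, -23] -> [-23] -> [-32] -> 0
  [-49, 34, -33, 7, 15, 1, -20] -> [7, 15, 1, -20] -> [-20] -> [-29] -> 1
  [36, -10, 46, -25, 15, -7, 16, -34] -> [-25, 15, -7, 16, -34] -> [-25, -7, -34] -> [-34, -16, -43] -> 1
  [-16, -11, -24, -24, 37, 22, 29, -2, 29] -> [-24, 37, 22, 29, -2, 29] -> [-24] -> [-33] -> 1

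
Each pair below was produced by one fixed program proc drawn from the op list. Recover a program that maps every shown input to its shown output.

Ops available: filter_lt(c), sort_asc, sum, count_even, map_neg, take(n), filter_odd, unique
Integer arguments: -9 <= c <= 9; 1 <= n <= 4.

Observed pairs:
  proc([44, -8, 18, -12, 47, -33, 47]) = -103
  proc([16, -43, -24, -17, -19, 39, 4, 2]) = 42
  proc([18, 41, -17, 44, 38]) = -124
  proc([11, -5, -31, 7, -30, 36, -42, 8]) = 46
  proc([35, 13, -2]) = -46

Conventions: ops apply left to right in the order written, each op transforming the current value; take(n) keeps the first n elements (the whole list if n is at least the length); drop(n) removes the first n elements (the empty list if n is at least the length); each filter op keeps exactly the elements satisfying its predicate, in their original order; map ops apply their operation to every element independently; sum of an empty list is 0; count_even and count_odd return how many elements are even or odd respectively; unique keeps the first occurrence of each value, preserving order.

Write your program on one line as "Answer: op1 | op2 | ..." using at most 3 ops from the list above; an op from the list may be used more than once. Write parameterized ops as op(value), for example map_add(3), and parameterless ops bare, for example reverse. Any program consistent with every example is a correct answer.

map_neg | sum

Check, running the answer program on each example:
  [44, -8, 18, -12, 47, -33, 47] -> [-44, 8, -18, 12, -47, 33, -47] -> -103
  [16, -43, -24, -17, -19, 39, 4, 2] -> [-16, 43, 24, 17, 19, -39, -4, -2] -> 42
  [18, 41, -17, 44, 38] -> [-18, -41, 17, -44, -38] -> -124
  [11, -5, -31, 7, -30, 36, -42, 8] -> [-11, 5, 31, -7, 30, -36, 42, -8] -> 46
  [35, 13, -2] -> [-35, -13, 2] -> -46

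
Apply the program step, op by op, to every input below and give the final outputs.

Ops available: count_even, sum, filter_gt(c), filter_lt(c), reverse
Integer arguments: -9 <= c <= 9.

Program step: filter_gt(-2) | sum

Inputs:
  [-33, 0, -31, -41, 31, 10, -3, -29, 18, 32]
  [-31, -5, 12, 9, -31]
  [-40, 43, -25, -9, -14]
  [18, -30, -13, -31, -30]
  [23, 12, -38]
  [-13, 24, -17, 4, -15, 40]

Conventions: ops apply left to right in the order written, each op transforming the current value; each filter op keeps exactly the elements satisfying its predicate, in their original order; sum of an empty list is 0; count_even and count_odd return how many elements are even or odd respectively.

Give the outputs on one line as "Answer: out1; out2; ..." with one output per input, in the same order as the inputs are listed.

Execution, op by op:
  [-33, 0, -31, -41, 31, 10, -3, -29, 18, 32] -> [0, 31, 10, 18, 32] -> 91
  [-31, -5, 12, 9, -31] -> [12, 9] -> 21
  [-40, 43, -25, -9, -14] -> [43] -> 43
  [18, -30, -13, -31, -30] -> [18] -> 18
  [23, 12, -38] -> [23, 12] -> 35
  [-13, 24, -17, 4, -15, 40] -> [24, 4, 40] -> 68

91; 21; 43; 18; 35; 68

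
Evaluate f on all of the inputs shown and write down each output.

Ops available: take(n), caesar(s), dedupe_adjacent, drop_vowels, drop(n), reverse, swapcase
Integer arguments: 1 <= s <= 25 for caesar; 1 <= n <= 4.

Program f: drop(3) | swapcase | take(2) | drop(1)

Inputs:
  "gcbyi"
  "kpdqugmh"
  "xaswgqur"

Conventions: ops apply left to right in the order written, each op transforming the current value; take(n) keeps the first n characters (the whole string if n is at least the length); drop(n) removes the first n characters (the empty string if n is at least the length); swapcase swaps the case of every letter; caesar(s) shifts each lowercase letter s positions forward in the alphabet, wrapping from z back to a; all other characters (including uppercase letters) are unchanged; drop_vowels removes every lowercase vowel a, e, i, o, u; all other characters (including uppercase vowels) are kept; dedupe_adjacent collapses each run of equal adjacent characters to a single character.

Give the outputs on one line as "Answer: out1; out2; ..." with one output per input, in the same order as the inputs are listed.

"I"; "U"; "G"

Execution, op by op:
  "gcbyi" -> "yi" -> "YI" -> "YI" -> "I"
  "kpdqugmh" -> "qugmh" -> "QUGMH" -> "QU" -> "U"
  "xaswgqur" -> "wgqur" -> "WGQUR" -> "WG" -> "G"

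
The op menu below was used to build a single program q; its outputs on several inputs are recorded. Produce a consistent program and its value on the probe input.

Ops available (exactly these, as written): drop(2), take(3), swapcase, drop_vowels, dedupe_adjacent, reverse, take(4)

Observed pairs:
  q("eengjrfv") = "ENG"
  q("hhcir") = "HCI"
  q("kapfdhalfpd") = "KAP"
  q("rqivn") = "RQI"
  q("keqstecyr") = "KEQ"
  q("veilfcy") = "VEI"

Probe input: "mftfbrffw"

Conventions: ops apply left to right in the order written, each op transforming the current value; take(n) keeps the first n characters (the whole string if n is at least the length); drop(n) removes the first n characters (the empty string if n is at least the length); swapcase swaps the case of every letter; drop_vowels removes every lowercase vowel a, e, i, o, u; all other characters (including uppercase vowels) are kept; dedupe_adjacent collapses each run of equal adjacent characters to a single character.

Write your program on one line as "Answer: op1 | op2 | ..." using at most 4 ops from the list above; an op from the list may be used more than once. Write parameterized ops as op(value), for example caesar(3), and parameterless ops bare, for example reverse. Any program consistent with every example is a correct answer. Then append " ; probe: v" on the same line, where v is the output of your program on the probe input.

swapcase | dedupe_adjacent | take(3) ; probe: "MFT"

Check, running the answer program on each example:
  "eengjrfv" -> "EENGJRFV" -> "ENGJRFV" -> "ENG"
  "hhcir" -> "HHCIR" -> "HCIR" -> "HCI"
  "kapfdhalfpd" -> "KAPFDHALFPD" -> "KAPFDHALFPD" -> "KAP"
  "rqivn" -> "RQIVN" -> "RQIVN" -> "RQI"
  "keqstecyr" -> "KEQSTECYR" -> "KEQSTECYR" -> "KEQ"
  "veilfcy" -> "VEILFCY" -> "VEILFCY" -> "VEI"
  probe: "mftfbrffw" -> "MFTFBRFFW" -> "MFTFBRFW" -> "MFT"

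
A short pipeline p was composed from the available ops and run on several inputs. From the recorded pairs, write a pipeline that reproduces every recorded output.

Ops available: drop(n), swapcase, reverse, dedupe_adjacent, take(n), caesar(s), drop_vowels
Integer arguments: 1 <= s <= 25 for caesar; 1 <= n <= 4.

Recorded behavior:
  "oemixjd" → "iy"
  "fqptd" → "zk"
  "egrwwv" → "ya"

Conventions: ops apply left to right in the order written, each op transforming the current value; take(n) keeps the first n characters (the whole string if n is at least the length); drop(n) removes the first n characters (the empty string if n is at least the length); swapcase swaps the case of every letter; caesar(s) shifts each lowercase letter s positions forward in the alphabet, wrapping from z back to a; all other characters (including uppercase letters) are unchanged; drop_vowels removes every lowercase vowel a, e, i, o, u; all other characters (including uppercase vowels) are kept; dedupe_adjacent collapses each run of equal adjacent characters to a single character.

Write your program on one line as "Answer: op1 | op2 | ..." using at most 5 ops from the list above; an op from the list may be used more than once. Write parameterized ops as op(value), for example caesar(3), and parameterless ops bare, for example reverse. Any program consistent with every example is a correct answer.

caesar(13) | drop_vowels | caesar(7) | take(2)

Check, running the answer program on each example:
  "oemixjd" -> "brzvkwq" -> "brzvkwq" -> "iygcrdx" -> "iy"
  "fqptd" -> "sdcgq" -> "sdcgq" -> "zkjnx" -> "zk"
  "egrwwv" -> "rtejji" -> "rtjj" -> "yaqq" -> "ya"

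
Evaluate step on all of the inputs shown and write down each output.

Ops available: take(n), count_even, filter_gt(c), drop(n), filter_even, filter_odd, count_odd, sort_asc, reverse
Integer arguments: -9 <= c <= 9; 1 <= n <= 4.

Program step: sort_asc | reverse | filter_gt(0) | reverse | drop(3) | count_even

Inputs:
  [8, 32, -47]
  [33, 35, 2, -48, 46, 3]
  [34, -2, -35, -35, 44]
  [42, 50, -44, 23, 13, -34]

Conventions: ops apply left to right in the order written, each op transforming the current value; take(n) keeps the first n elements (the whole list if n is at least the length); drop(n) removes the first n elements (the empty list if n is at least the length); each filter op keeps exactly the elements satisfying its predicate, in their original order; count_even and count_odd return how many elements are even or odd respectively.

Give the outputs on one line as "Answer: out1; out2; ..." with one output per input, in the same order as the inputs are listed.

Execution, op by op:
  [8, 32, -47] -> [-47, 8, 32] -> [32, 8, -47] -> [32, 8] -> [8, 32] -> [] -> 0
  [33, 35, 2, -48, 46, 3] -> [-48, 2, 3, 33, 35, 46] -> [46, 35, 33, 3, 2, -48] -> [46, 35, 33, 3, 2] -> [2, 3, 33, 35, 46] -> [35, 46] -> 1
  [34, -2, -35, -35, 44] -> [-35, -35, -2, 34, 44] -> [44, 34, -2, -35, -35] -> [44, 34] -> [34, 44] -> [] -> 0
  [42, 50, -44, 23, 13, -34] -> [-44, -34, 13, 23, 42, 50] -> [50, 42, 23, 13, -34, -44] -> [50, 42, 23, 13] -> [13, 23, 42, 50] -> [50] -> 1

0; 1; 0; 1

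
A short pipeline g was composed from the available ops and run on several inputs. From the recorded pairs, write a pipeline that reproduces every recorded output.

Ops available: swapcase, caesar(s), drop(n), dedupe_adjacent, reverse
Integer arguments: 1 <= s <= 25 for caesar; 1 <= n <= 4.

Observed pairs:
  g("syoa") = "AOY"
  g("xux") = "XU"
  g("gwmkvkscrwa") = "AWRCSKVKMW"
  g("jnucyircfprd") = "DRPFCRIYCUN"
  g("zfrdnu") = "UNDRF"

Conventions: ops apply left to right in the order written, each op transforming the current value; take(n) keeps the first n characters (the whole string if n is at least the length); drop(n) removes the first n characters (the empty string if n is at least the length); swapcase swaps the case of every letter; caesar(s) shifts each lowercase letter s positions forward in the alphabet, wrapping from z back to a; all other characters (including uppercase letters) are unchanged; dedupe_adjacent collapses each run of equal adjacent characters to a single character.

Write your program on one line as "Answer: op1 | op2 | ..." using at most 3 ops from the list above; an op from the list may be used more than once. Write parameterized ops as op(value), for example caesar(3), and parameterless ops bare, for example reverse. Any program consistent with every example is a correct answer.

drop(1) | reverse | swapcase

Check, running the answer program on each example:
  "syoa" -> "yoa" -> "aoy" -> "AOY"
  "xux" -> "ux" -> "xu" -> "XU"
  "gwmkvkscrwa" -> "wmkvkscrwa" -> "awrcskvkmw" -> "AWRCSKVKMW"
  "jnucyircfprd" -> "nucyircfprd" -> "drpfcriycun" -> "DRPFCRIYCUN"
  "zfrdnu" -> "frdnu" -> "undrf" -> "UNDRF"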